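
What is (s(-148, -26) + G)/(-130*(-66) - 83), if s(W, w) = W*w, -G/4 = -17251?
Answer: 72852/8497 ≈ 8.5739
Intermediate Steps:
G = 69004 (G = -4*(-17251) = 69004)
(s(-148, -26) + G)/(-130*(-66) - 83) = (-148*(-26) + 69004)/(-130*(-66) - 83) = (3848 + 69004)/(8580 - 83) = 72852/8497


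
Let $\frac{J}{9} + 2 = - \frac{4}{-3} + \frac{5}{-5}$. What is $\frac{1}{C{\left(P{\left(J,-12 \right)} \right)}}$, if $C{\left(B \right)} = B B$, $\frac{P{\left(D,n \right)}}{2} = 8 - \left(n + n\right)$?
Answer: $\frac{1}{4096} \approx 0.00024414$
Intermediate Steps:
$J = -15$ ($J = -18 + 9 \left(- \frac{4}{-3} + \frac{5}{-5}\right) = -18 + 9 \left(\left(-4\right) \left(- \frac{1}{3}\right) + 5 \left(- \frac{1}{5}\right)\right) = -18 + 9 \left(\frac{4}{3} - 1\right) = -18 + 9 \cdot \frac{1}{3} = -18 + 3 = -15$)
$P{\left(D,n \right)} = 16 - 4 n$ ($P{\left(D,n \right)} = 2 \left(8 - \left(n + n\right)\right) = 2 \left(8 - 2 n\right) = 16 - 4 n$)
$C{\left(B \right)} = B^{2}$
$\frac{1}{C{\left(P{\left(J,-12 \right)} \right)}} = \frac{1}{\left(16 - -48\right)^{2}} = \frac{1}{\left(16 + 48\right)^{2}} = \frac{1}{64^{2}} = \frac{1}{4096}$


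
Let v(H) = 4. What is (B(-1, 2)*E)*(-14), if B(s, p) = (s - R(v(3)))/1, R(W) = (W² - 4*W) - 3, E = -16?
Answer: 448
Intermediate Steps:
R(W) = -3 + W² - 4*W
B(s, p) = 3 + s (B(s, p) = (s - (-3 + 4² - 4*4))/1 = (s - (-3 + 16 - 16))*1 = (s - 1*(-3))*1 = (s + 3)*1 = (3 + s)*1 = 3 + s)
(B(-1, 2)*E)*(-14) = ((3 - 1)*(-16))*(-14) = (2*(-16))*(-14) = -32*(-14) = 448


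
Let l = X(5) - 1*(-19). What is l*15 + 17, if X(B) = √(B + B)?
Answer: 302 + 15*√10 ≈ 349.43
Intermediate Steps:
X(B) = √2*√B (X(B) = √(2*B) = √2*√B)
l = 19 + √10 (l = √2*√5 - 1*(-19) = √10 + 19 = 19 + √10 ≈ 22.162)
l*15 + 17 = (19 + √10)*15 + 17 = (285 + 15*√10) + 17 = 302 + 15*√10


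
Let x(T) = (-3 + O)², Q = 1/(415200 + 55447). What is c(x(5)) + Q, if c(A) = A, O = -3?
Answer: 16943293/470647 ≈ 36.000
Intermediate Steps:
Q = 1/470647 ≈ 2.1247e-6
x(T) = 36 (x(T) = (-3 - 3)² = (-6)² = 36)
c(x(5)) + Q = 36 + 1/470647 = 16943293/470647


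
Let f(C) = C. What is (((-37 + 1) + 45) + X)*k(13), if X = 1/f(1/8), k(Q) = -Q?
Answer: -221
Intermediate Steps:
X = 8 (X = 1/(1/8) = 1/(1*(⅛)) = 1/(⅛) = 8)
(((-37 + 1) + 45) + X)*k(13) = (((-37 + 1) + 45) + 8)*(-1*13) = ((-36 + 45) + 8)*(-13) = (9 + 8)*(-13) = 17*(-13) = -221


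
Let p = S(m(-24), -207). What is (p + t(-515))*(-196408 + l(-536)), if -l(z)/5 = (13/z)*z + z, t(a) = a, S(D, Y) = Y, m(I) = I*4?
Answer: 139918546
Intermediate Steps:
m(I) = 4*I
p = -207
l(z) = -65 - 5*z (l(z) = -5*((13/z)*z + z) = -5*(13 + z) = -65 - 5*z)
(p + t(-515))*(-196408 + l(-536)) = (-207 - 515)*(-196408 + (-65 - 5*(-536))) = -722*(-196408 + (-65 + 2680)) = -722*(-196408 + 2615) = -722*(-193793) = 139918546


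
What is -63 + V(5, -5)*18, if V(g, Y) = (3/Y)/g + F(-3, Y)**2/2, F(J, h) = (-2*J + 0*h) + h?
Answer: -1404/25 ≈ -56.160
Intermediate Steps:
F(J, h) = h - 2*J (F(J, h) = (-2*J + 0) + h = -2*J + h = h - 2*J)
V(g, Y) = (6 + Y)**2/2 + 3/(Y*g) (V(g, Y) = (3/Y)/g + (Y - 2*(-3))**2/2 = 3/(Y*g) + (Y + 6)**2*(1/2) = 3/(Y*g) + (6 + Y)**2*(1/2) = 3/(Y*g) + (6 + Y)**2/2 = (6 + Y)**2/2 + 3/(Y*g))
-63 + V(5, -5)*18 = -63 + ((6 - 5)**2/2 + 3/(-5*5))*18 = -63 + ((1/2)*1**2 + 3*(-1/5)*(1/5))*18 = -63 + ((1/2)*1 - 3/25)*18 = -63 + (1/2 - 3/25)*18 = -63 + (19/50)*18 = -63 + 171/25 = -1404/25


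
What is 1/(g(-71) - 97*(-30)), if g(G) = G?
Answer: 1/2839 ≈ 0.00035224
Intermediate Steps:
1/(g(-71) - 97*(-30)) = 1/(-71 - 97*(-30)) = 1/(-71 + 2910) = 1/2839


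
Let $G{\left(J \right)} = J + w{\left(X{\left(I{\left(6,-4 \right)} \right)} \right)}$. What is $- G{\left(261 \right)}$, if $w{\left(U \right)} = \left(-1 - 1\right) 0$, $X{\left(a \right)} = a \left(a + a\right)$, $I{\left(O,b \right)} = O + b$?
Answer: $-261$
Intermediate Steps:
$X{\left(a \right)} = 2 a^{2}$ ($X{\left(a \right)} = a 2 a = 2 a^{2}$)
$w{\left(U \right)} = 0$ ($w{\left(U \right)} = \left(-2\right) 0 = 0$)
$G{\left(J \right)} = J$ ($G{\left(J \right)} = J + 0 = J$)
$- G{\left(261 \right)} = \left(-1\right) 261 = -261$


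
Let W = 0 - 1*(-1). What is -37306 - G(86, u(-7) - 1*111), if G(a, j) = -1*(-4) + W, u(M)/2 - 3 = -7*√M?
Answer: -37311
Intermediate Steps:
W = 1 (W = 0 + 1 = 1)
u(M) = 6 - 14*√M (u(M) = 6 + 2*(-7*√M) = 6 - 14*√M)
G(a, j) = 5 (G(a, j) = -1*(-4) + 1 = 4 + 1 = 5)
-37306 - G(86, u(-7) - 1*111) = -37306 - 1*5 = -37306 - 5 = -37311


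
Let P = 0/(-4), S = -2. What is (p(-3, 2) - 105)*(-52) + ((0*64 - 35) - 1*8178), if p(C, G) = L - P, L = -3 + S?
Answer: -2493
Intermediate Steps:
P = 0 (P = 0*(-¼) = 0)
L = -5 (L = -3 - 2 = -5)
p(C, G) = -5 (p(C, G) = -5 - 1*0 = -5 + 0 = -5)
(p(-3, 2) - 105)*(-52) + ((0*64 - 35) - 1*8178) = (-5 - 105)*(-52) + ((0*64 - 35) - 1*8178) = -110*(-52) + ((0 - 35) - 8178) = 5720 + (-35 - 8178) = 5720 - 8213 = -2493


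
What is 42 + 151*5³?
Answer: 18917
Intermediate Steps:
42 + 151*5³ = 42 + 151*125 = 42 + 18875 = 18917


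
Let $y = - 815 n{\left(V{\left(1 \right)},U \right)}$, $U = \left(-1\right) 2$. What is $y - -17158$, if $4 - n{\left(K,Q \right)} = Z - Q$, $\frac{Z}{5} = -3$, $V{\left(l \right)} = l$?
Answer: $3303$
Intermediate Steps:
$Z = -15$ ($Z = 5 \left(-3\right) = -15$)
$U = -2$
$n{\left(K,Q \right)} = 19 + Q$ ($n{\left(K,Q \right)} = 4 - \left(-15 - Q\right) = 4 + \left(15 + Q\right) = 19 + Q$)
$y = -13855$ ($y = - 815 \left(19 - 2\right) = \left(-815\right) 17 = -13855$)
$y - -17158 = -13855 - -17158 = -13855 + 17158 = 3303$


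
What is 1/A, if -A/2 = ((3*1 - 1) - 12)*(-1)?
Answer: -1/20 ≈ -0.050000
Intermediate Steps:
A = -20 (A = -2*((3*1 - 1) - 12)*(-1) = -2*((3 - 1) - 12)*(-1) = -2*(2 - 12)*(-1) = -(-20)*(-1) = -2*10 = -20)
1/A = 1/(-20) = -1/20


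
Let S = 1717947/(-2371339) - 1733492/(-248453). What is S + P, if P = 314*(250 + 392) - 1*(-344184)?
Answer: 321554147511888521/589166288567 ≈ 5.4578e+5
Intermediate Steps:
S = 3683868099797/589166288567 (S = 1717947*(-1/2371339) - 1733492*(-1/248453) = -1717947/2371339 + 1733492/248453 = 3683868099797/589166288567 ≈ 6.2527)
P = 545772 (P = 314*642 + 344184 = 201588 + 344184 = 545772)
S + P = 3683868099797/589166288567 + 545772 = 321554147511888521/589166288567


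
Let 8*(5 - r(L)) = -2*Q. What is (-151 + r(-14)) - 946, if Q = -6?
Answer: -2187/2 ≈ -1093.5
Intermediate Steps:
r(L) = 7/2 (r(L) = 5 - (-1)*(-6)/4 = 5 - 1/8*12 = 5 - 3/2 = 7/2)
(-151 + r(-14)) - 946 = (-151 + 7/2) - 946 = -295/2 - 946 = -2187/2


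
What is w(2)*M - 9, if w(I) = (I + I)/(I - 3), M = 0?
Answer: -9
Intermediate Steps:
w(I) = 2*I/(-3 + I) (w(I) = (2*I)/(-3 + I) = 2*I/(-3 + I))
w(2)*M - 9 = (2*2/(-3 + 2))*0 - 9 = (2*2/(-1))*0 - 9 = (2*2*(-1))*0 - 9 = -4*0 - 9 = 0 - 9 = -9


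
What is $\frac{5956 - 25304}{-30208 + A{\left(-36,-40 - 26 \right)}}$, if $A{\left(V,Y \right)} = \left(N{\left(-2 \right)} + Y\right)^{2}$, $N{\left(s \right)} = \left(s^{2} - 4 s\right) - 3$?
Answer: $\frac{19348}{26959} \approx 0.71768$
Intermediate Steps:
$N{\left(s \right)} = -3 + s^{2} - 4 s$
$A{\left(V,Y \right)} = \left(9 + Y\right)^{2}$ ($A{\left(V,Y \right)} = \left(\left(-3 + \left(-2\right)^{2} - -8\right) + Y\right)^{2} = \left(\left(-3 + 4 + 8\right) + Y\right)^{2} = \left(9 + Y\right)^{2}$)
$\frac{5956 - 25304}{-30208 + A{\left(-36,-40 - 26 \right)}} = \frac{5956 - 25304}{-30208 + \left(9 - 66\right)^{2}} = - \frac{19348}{-30208 + \left(9 - 66\right)^{2}} = - \frac{19348}{-30208 + \left(-57\right)^{2}} = - \frac{19348}{-30208 + 3249} = - \frac{19348}{-26959} = \left(-19348\right) \left(- \frac{1}{26959}\right) = \frac{19348}{26959}$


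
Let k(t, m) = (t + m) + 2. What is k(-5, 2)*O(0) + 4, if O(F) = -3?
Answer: 7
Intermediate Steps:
k(t, m) = 2 + m + t (k(t, m) = (m + t) + 2 = 2 + m + t)
k(-5, 2)*O(0) + 4 = (2 + 2 - 5)*(-3) + 4 = -1*(-3) + 4 = 3 + 4 = 7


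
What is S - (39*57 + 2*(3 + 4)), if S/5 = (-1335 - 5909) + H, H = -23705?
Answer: -156982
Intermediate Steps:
S = -154745 (S = 5*((-1335 - 5909) - 23705) = 5*(-7244 - 23705) = 5*(-30949) = -154745)
S - (39*57 + 2*(3 + 4)) = -154745 - (39*57 + 2*(3 + 4)) = -154745 - (2223 + 2*7) = -154745 - (2223 + 14) = -154745 - 1*2237 = -154745 - 2237 = -156982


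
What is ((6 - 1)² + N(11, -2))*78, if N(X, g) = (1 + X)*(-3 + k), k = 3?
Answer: 1950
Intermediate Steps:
N(X, g) = 0 (N(X, g) = (1 + X)*(-3 + 3) = (1 + X)*0 = 0)
((6 - 1)² + N(11, -2))*78 = ((6 - 1)² + 0)*78 = (5² + 0)*78 = (25 + 0)*78 = 25*78 = 1950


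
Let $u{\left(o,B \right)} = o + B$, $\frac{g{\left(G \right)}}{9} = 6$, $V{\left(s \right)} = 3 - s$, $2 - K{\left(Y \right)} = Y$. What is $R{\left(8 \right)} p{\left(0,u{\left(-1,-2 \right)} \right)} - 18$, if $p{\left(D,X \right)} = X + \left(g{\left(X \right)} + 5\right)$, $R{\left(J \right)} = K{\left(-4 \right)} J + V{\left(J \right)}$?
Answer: $2390$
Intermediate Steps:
$K{\left(Y \right)} = 2 - Y$
$g{\left(G \right)} = 54$ ($g{\left(G \right)} = 9 \cdot 6 = 54$)
$R{\left(J \right)} = 3 + 5 J$ ($R{\left(J \right)} = \left(2 - -4\right) J - \left(-3 + J\right) = \left(2 + 4\right) J - \left(-3 + J\right) = 6 J - \left(-3 + J\right) = 3 + 5 J$)
$u{\left(o,B \right)} = B + o$
$p{\left(D,X \right)} = 59 + X$ ($p{\left(D,X \right)} = X + \left(54 + 5\right) = X + 59 = 59 + X$)
$R{\left(8 \right)} p{\left(0,u{\left(-1,-2 \right)} \right)} - 18 = \left(3 + 5 \cdot 8\right) \left(59 - 3\right) - 18 = \left(3 + 40\right) \left(59 - 3\right) - 18 = 43 \cdot 56 - 18 = 2408 - 18 = 2390$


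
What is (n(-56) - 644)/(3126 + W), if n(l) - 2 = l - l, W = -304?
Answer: -321/1411 ≈ -0.22750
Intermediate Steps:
n(l) = 2 (n(l) = 2 + (l - l) = 2 + 0 = 2)
(n(-56) - 644)/(3126 + W) = (2 - 644)/(3126 - 304) = -642/2822 = -642*1/2822 = -321/1411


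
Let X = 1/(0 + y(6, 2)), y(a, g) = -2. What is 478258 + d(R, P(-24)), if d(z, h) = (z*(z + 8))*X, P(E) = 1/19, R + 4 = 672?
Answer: 252474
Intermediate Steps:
R = 668 (R = -4 + 672 = 668)
X = -1/2 (X = 1/(0 - 2) = 1/(-2) = -1/2 ≈ -0.50000)
P(E) = 1/19
d(z, h) = -z*(8 + z)/2 (d(z, h) = (z*(z + 8))*(-1/2) = (z*(8 + z))*(-1/2) = -z*(8 + z)/2)
478258 + d(R, P(-24)) = 478258 - 1/2*668*(8 + 668) = 478258 - 1/2*668*676 = 478258 - 225784 = 252474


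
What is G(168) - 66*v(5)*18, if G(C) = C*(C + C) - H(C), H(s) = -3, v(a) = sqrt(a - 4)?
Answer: 55263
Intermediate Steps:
v(a) = sqrt(-4 + a)
G(C) = 3 + 2*C**2 (G(C) = C*(C + C) - 1*(-3) = C*(2*C) + 3 = 2*C**2 + 3 = 3 + 2*C**2)
G(168) - 66*v(5)*18 = (3 + 2*168**2) - 66*sqrt(-4 + 5)*18 = (3 + 2*28224) - 66*sqrt(1)*18 = (3 + 56448) - 66*1*18 = 56451 - 66*18 = 56451 - 1188 = 55263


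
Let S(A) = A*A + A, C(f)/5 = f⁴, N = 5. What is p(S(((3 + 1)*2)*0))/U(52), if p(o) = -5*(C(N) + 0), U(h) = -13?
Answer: 15625/13 ≈ 1201.9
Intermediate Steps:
C(f) = 5*f⁴
S(A) = A + A² (S(A) = A² + A = A + A²)
p(o) = -15625 (p(o) = -5*(5*5⁴ + 0) = -5*(5*625 + 0) = -5*(3125 + 0) = -5*3125 = -15625)
p(S(((3 + 1)*2)*0))/U(52) = -15625/(-13) = -15625*(-1/13) = 15625/13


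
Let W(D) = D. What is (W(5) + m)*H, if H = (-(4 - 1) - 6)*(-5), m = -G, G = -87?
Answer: 4140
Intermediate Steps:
m = 87 (m = -1*(-87) = 87)
H = 45 (H = (-1*3 - 6)*(-5) = (-3 - 6)*(-5) = -9*(-5) = 45)
(W(5) + m)*H = (5 + 87)*45 = 92*45 = 4140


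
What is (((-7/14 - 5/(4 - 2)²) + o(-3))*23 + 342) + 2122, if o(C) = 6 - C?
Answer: 10523/4 ≈ 2630.8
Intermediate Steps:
(((-7/14 - 5/(4 - 2)²) + o(-3))*23 + 342) + 2122 = (((-7/14 - 5/(4 - 2)²) + (6 - 1*(-3)))*23 + 342) + 2122 = (((-7*1/14 - 5/(2²)) + (6 + 3))*23 + 342) + 2122 = (((-½ - 5/4) + 9)*23 + 342) + 2122 = ((-7/4 + 9)*23 + 342) + 2122 = ((29/4)*23 + 342) + 2122 = (667/4 + 342) + 2122 = 2035/4 + 2122 = 10523/4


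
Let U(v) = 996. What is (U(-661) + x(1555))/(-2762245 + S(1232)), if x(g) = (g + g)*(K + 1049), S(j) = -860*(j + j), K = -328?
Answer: -2243306/4881285 ≈ -0.45957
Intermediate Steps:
S(j) = -1720*j
x(g) = 1442*g (x(g) = (g + g)*(-328 + 1049) = (2*g)*721 = 1442*g)
(U(-661) + x(1555))/(-2762245 + S(1232)) = (996 + 1442*1555)/(-2762245 - 1720*1232) = (996 + 2242310)/(-2762245 - 2119040) = 2243306/(-4881285) = 2243306*(-1/4881285) = -2243306/4881285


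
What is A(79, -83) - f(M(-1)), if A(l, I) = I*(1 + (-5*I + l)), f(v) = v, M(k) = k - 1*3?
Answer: -41081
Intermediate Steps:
M(k) = -3 + k (M(k) = k - 3 = -3 + k)
A(l, I) = I*(1 + l - 5*I) (A(l, I) = I*(1 + (l - 5*I)) = I*(1 + l - 5*I))
A(79, -83) - f(M(-1)) = -83*(1 + 79 - 5*(-83)) - (-3 - 1) = -83*(1 + 79 + 415) - 1*(-4) = -83*495 + 4 = -41085 + 4 = -41081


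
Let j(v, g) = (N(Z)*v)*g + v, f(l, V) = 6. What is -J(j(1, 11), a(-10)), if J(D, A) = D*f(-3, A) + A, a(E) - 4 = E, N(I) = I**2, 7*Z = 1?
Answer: -66/49 ≈ -1.3469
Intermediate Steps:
Z = 1/7 (Z = (1/7)*1 = 1/7 ≈ 0.14286)
a(E) = 4 + E
j(v, g) = v + g*v/49 (j(v, g) = ((1/7)**2*v)*g + v = (v/49)*g + v = g*v/49 + v = v + g*v/49)
J(D, A) = A + 6*D (J(D, A) = D*6 + A = 6*D + A = A + 6*D)
-J(j(1, 11), a(-10)) = -((4 - 10) + 6*((1/49)*1*(49 + 11))) = -(-6 + 6*((1/49)*1*60)) = -(-6 + 6*(60/49)) = -(-6 + 360/49) = -1*66/49 = -66/49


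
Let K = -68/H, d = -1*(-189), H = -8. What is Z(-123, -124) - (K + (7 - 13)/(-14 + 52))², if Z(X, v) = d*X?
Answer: -33669157/1444 ≈ -23317.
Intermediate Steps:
d = 189
Z(X, v) = 189*X
K = 17/2 (K = -68/(-8) = -68*(-⅛) = 17/2 ≈ 8.5000)
Z(-123, -124) - (K + (7 - 13)/(-14 + 52))² = 189*(-123) - (17/2 + (7 - 13)/(-14 + 52))² = -23247 - (17/2 - 6/38)² = -23247 - (17/2 - 6*1/38)² = -23247 - (17/2 - 3/19)² = -23247 - (317/38)² = -23247 - 1*100489/1444 = -23247 - 100489/1444 = -33669157/1444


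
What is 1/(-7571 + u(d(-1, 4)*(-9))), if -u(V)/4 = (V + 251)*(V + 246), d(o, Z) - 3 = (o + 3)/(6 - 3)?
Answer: -1/193307 ≈ -5.1731e-6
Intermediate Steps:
d(o, Z) = 4 + o/3 (d(o, Z) = 3 + (o + 3)/(6 - 3) = 3 + (3 + o)/3 = 3 + (3 + o)*(⅓) = 3 + (1 + o/3) = 4 + o/3)
u(V) = -4*(246 + V)*(251 + V) (u(V) = -4*(V + 251)*(V + 246) = -4*(251 + V)*(246 + V) = -4*(246 + V)*(251 + V))
1/(-7571 + u(d(-1, 4)*(-9))) = 1/(-7571 + (-246984 - 1988*(4 + (⅓)*(-1))*(-9) - 4*81*(4 + (⅓)*(-1))²)) = 1/(-7571 + (-246984 - 1988*(4 - ⅓)*(-9) - 4*81*(4 - ⅓)²)) = 1/(-7571 + (-246984 - 21868*(-9)/3 - 4*((11/3)*(-9))²)) = 1/(-7571 + (-246984 - 1988*(-33) - 4*(-33)²)) = 1/(-7571 + (-246984 + 65604 - 4*1089)) = 1/(-7571 + (-246984 + 65604 - 4356)) = 1/(-7571 - 185736) = 1/(-193307) = -1/193307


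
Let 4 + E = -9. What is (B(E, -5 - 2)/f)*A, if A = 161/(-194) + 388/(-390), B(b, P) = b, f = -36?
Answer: -69031/104760 ≈ -0.65894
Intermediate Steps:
E = -13 (E = -4 - 9 = -13)
A = -69031/37830 (A = 161*(-1/194) + 388*(-1/390) = -161/194 - 194/195 = -69031/37830 ≈ -1.8248)
(B(E, -5 - 2)/f)*A = -13/(-36)*(-69031/37830) = -13*(-1/36)*(-69031/37830) = (13/36)*(-69031/37830) = -69031/104760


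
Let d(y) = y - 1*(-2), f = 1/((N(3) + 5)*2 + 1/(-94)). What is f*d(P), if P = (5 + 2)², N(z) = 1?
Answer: 4794/1127 ≈ 4.2538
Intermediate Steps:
P = 49 (P = 7² = 49)
f = 94/1127 (f = 1/((1 + 5)*2 + 1/(-94)) = 1/(6*2 - 1/94) = 1/(12 - 1/94) = 1/(1127/94) = 94/1127 ≈ 0.083407)
d(y) = 2 + y (d(y) = y + 2 = 2 + y)
f*d(P) = 94*(2 + 49)/1127 = (94/1127)*51 = 4794/1127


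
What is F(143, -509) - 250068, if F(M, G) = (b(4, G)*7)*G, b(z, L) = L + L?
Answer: 3377066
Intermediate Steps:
b(z, L) = 2*L
F(M, G) = 14*G² (F(M, G) = ((2*G)*7)*G = (14*G)*G = 14*G²)
F(143, -509) - 250068 = 14*(-509)² - 250068 = 14*259081 - 250068 = 3627134 - 250068 = 3377066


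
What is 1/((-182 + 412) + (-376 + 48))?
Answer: -1/98 ≈ -0.010204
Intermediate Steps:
1/((-182 + 412) + (-376 + 48)) = 1/(230 - 328) = 1/(-98) = -1/98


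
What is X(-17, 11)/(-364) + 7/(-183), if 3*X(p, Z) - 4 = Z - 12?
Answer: -2731/66612 ≈ -0.040999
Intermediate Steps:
X(p, Z) = -8/3 + Z/3 (X(p, Z) = 4/3 + (Z - 12)/3 = 4/3 + (-12 + Z)/3 = 4/3 + (-4 + Z/3) = -8/3 + Z/3)
X(-17, 11)/(-364) + 7/(-183) = (-8/3 + (1/3)*11)/(-364) + 7/(-183) = (-8/3 + 11/3)*(-1/364) + 7*(-1/183) = 1*(-1/364) - 7/183 = -1/364 - 7/183 = -2731/66612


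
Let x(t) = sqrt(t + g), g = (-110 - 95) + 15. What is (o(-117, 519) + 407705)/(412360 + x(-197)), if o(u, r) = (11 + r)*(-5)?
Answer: 167028479800/170040769987 - 1215165*I*sqrt(43)/170040769987 ≈ 0.98228 - 4.6862e-5*I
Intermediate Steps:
o(u, r) = -55 - 5*r
g = -190 (g = -205 + 15 = -190)
x(t) = sqrt(-190 + t) (x(t) = sqrt(t - 190) = sqrt(-190 + t))
(o(-117, 519) + 407705)/(412360 + x(-197)) = ((-55 - 5*519) + 407705)/(412360 + sqrt(-190 - 197)) = ((-55 - 2595) + 407705)/(412360 + sqrt(-387)) = (-2650 + 407705)/(412360 + 3*I*sqrt(43)) = 405055/(412360 + 3*I*sqrt(43))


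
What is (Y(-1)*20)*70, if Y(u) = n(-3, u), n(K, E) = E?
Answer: -1400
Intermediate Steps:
Y(u) = u
(Y(-1)*20)*70 = -1*20*70 = -20*70 = -1400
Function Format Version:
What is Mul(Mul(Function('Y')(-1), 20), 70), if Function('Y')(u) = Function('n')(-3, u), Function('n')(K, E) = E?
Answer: -1400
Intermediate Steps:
Function('Y')(u) = u
Mul(Mul(Function('Y')(-1), 20), 70) = Mul(Mul(-1, 20), 70) = Mul(-20, 70) = -1400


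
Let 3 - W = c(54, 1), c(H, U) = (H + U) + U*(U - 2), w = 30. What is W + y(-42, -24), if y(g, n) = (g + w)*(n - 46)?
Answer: 789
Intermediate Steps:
c(H, U) = H + U + U*(-2 + U) (c(H, U) = (H + U) + U*(-2 + U) = H + U + U*(-2 + U))
W = -51 (W = 3 - (54 + 1² - 1*1) = 3 - (54 + 1 - 1) = 3 - 1*54 = 3 - 54 = -51)
y(g, n) = (-46 + n)*(30 + g) (y(g, n) = (g + 30)*(n - 46) = (30 + g)*(-46 + n) = (-46 + n)*(30 + g))
W + y(-42, -24) = -51 + (-1380 - 46*(-42) + 30*(-24) - 42*(-24)) = -51 + (-1380 + 1932 - 720 + 1008) = -51 + 840 = 789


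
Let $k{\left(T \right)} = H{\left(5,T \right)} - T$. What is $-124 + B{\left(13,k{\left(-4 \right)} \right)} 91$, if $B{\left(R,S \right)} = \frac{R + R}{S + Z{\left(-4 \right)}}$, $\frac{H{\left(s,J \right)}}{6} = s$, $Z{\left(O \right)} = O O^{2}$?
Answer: $- \frac{3043}{15} \approx -202.87$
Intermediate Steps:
$Z{\left(O \right)} = O^{3}$
$H{\left(s,J \right)} = 6 s$
$k{\left(T \right)} = 30 - T$ ($k{\left(T \right)} = 6 \cdot 5 - T = 30 - T$)
$B{\left(R,S \right)} = \frac{2 R}{-64 + S}$ ($B{\left(R,S \right)} = \frac{R + R}{S + \left(-4\right)^{3}} = \frac{2 R}{S - 64} = \frac{2 R}{-64 + S}$)
$-124 + B{\left(13,k{\left(-4 \right)} \right)} 91 = -124 + 2 \cdot 13 \frac{1}{-64 + \left(30 - -4\right)} 91 = -124 + 2 \cdot 13 \frac{1}{-64 + \left(30 + 4\right)} 91 = -124 + 2 \cdot 13 \frac{1}{-64 + 34} \cdot 91 = -124 + 2 \cdot 13 \frac{1}{-30} \cdot 91 = -124 + 2 \cdot 13 \left(- \frac{1}{30}\right) 91 = -124 - \frac{1183}{15} = - \frac{3043}{15}$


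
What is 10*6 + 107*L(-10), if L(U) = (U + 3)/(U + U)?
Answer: 1949/20 ≈ 97.450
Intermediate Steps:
L(U) = (3 + U)/(2*U) (L(U) = (3 + U)/((2*U)) = (3 + U)*(1/(2*U)) = (3 + U)/(2*U))
10*6 + 107*L(-10) = 10*6 + 107*((½)*(3 - 10)/(-10)) = 60 + 107*((½)*(-⅒)*(-7)) = 60 + 107*(7/20) = 60 + 749/20 = 1949/20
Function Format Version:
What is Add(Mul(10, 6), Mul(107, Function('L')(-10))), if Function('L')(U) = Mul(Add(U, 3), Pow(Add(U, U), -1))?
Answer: Rational(1949, 20) ≈ 97.450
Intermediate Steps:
Function('L')(U) = Mul(Rational(1, 2), Pow(U, -1), Add(3, U)) (Function('L')(U) = Mul(Add(3, U), Pow(Mul(2, U), -1)) = Mul(Add(3, U), Mul(Rational(1, 2), Pow(U, -1))) = Mul(Rational(1, 2), Pow(U, -1), Add(3, U)))
Add(Mul(10, 6), Mul(107, Function('L')(-10))) = Add(Mul(10, 6), Mul(107, Mul(Rational(1, 2), Pow(-10, -1), Add(3, -10)))) = Add(60, Mul(107, Mul(Rational(1, 2), Rational(-1, 10), -7))) = Add(60, Mul(107, Rational(7, 20))) = Add(60, Rational(749, 20)) = Rational(1949, 20)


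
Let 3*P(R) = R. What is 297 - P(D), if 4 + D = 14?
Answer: 881/3 ≈ 293.67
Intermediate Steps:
D = 10 (D = -4 + 14 = 10)
P(R) = R/3
297 - P(D) = 297 - 10/3 = 881/3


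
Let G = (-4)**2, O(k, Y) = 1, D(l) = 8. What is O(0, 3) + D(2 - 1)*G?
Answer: 129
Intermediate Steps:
G = 16
O(0, 3) + D(2 - 1)*G = 1 + 8*16 = 1 + 128 = 129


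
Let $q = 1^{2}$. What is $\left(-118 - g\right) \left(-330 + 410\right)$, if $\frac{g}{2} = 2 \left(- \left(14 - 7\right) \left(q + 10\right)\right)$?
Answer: $15200$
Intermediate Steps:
$q = 1$
$g = -308$ ($g = 2 \cdot 2 \left(- \left(14 - 7\right) \left(1 + 10\right)\right) = 2 \cdot 2 \left(- 7 \cdot 11\right) = 2 \cdot 2 \left(\left(-1\right) 77\right) = 2 \cdot 2 \left(-77\right) = 2 \left(-154\right) = -308$)
$\left(-118 - g\right) \left(-330 + 410\right) = \left(-118 - -308\right) \left(-330 + 410\right) = \left(-118 + 308\right) 80 = 190 \cdot 80 = 15200$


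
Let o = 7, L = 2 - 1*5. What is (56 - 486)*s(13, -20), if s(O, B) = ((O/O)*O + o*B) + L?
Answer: 55900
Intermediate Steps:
L = -3 (L = 2 - 5 = -3)
s(O, B) = -3 + O + 7*B (s(O, B) = ((O/O)*O + 7*B) - 3 = (1*O + 7*B) - 3 = (O + 7*B) - 3 = -3 + O + 7*B)
(56 - 486)*s(13, -20) = (56 - 486)*(-3 + 13 + 7*(-20)) = -430*(-3 + 13 - 140) = -430*(-130) = 55900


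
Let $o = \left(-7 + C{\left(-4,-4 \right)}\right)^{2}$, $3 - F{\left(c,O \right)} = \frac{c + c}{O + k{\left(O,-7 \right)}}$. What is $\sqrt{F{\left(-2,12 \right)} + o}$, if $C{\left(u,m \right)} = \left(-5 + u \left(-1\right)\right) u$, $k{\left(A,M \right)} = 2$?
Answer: $\frac{\sqrt{602}}{7} \approx 3.5051$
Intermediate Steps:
$C{\left(u,m \right)} = u \left(-5 - u\right)$ ($C{\left(u,m \right)} = \left(-5 - u\right) u = u \left(-5 - u\right)$)
$F{\left(c,O \right)} = 3 - \frac{2 c}{2 + O}$ ($F{\left(c,O \right)} = 3 - \frac{c + c}{O + 2} = 3 - \frac{2 c}{2 + O}$)
$o = 9$ ($o = \left(-7 - - 4 \left(5 - 4\right)\right)^{2} = \left(-7 - \left(-4\right) 1\right)^{2} = \left(-7 + 4\right)^{2} = \left(-3\right)^{2} = 9$)
$\sqrt{F{\left(-2,12 \right)} + o} = \sqrt{\frac{6 - -4 + 3 \cdot 12}{2 + 12} + 9} = \sqrt{\frac{6 + 4 + 36}{14} + 9} = \sqrt{\frac{1}{14} \cdot 46 + 9} = \sqrt{\frac{23}{7} + 9} = \sqrt{\frac{86}{7}} = \frac{\sqrt{602}}{7}$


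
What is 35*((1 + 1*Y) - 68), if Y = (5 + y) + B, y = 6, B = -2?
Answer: -2030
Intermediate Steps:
Y = 9 (Y = (5 + 6) - 2 = 11 - 2 = 9)
35*((1 + 1*Y) - 68) = 35*((1 + 1*9) - 68) = 35*((1 + 9) - 68) = 35*(10 - 68) = 35*(-58) = -2030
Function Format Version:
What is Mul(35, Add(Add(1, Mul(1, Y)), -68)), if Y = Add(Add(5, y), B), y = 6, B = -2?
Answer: -2030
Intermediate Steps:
Y = 9 (Y = Add(Add(5, 6), -2) = Add(11, -2) = 9)
Mul(35, Add(Add(1, Mul(1, Y)), -68)) = Mul(35, Add(Add(1, Mul(1, 9)), -68)) = Mul(35, Add(Add(1, 9), -68)) = Mul(35, Add(10, -68)) = Mul(35, -58) = -2030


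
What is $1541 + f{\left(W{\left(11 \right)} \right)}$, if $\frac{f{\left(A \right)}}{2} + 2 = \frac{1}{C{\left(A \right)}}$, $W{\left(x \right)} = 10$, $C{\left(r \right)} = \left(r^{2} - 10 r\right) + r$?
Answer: $\frac{7686}{5} \approx 1537.2$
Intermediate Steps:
$C{\left(r \right)} = r^{2} - 9 r$
$f{\left(A \right)} = -4 + \frac{2}{A \left(-9 + A\right)}$
$1541 + f{\left(W{\left(11 \right)} \right)} = 1541 - \left(4 - \frac{2}{10 \left(-9 + 10\right)}\right) = 1541 - \left(4 - \frac{1}{5 \cdot 1}\right) = 1541 - \left(4 - \frac{1}{5}\right) = 1541 + \left(-4 + \frac{1}{5}\right) = 1541 - \frac{19}{5} = \frac{7686}{5}$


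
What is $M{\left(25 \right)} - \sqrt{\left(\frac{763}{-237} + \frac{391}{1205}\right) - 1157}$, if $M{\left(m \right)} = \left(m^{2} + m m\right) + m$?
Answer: $1275 - \frac{i \sqrt{94599629431905}}{285585} \approx 1275.0 - 34.057 i$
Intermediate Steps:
$M{\left(m \right)} = m + 2 m^{2}$ ($M{\left(m \right)} = \left(m^{2} + m^{2}\right) + m = 2 m^{2} + m = m + 2 m^{2}$)
$M{\left(25 \right)} - \sqrt{\left(\frac{763}{-237} + \frac{391}{1205}\right) - 1157} = 25 \left(1 + 2 \cdot 25\right) - \sqrt{\left(\frac{763}{-237} + \frac{391}{1205}\right) - 1157} = 25 \left(1 + 50\right) - \sqrt{\left(763 \left(- \frac{1}{237}\right) + 391 \cdot \frac{1}{1205}\right) - 1157} = 25 \cdot 51 - \sqrt{\left(- \frac{763}{237} + \frac{391}{1205}\right) - 1157} = 1275 - \sqrt{- \frac{826748}{285585} - 1157} = 1275 - \sqrt{- \frac{331248593}{285585}} = 1275 - \frac{i \sqrt{94599629431905}}{285585}$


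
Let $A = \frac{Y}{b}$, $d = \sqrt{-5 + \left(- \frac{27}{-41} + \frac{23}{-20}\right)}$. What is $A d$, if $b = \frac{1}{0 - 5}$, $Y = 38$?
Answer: $- \frac{19 i \sqrt{923115}}{41} \approx - 445.24 i$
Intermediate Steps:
$b = - \frac{1}{5}$ ($b = \frac{1}{-5} = - \frac{1}{5} \approx -0.2$)
$d = \frac{i \sqrt{923115}}{410}$ ($d = \sqrt{-5 + \left(\left(-27\right) \left(- \frac{1}{41}\right) + 23 \left(- \frac{1}{20}\right)\right)} = \sqrt{-5 + \left(\frac{27}{41} - \frac{23}{20}\right)} = \sqrt{-5 - \frac{403}{820}} = \sqrt{- \frac{4503}{820}} = \frac{i \sqrt{923115}}{410} \approx 2.3434 i$)
$A = -190$ ($A = \frac{1}{- \frac{1}{5}} \cdot 38 = \left(-5\right) 38 = -190$)
$A d = - 190 \frac{i \sqrt{923115}}{410} = - \frac{19 i \sqrt{923115}}{41}$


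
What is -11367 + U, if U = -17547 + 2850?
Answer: -26064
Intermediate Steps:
U = -14697
-11367 + U = -11367 - 14697 = -26064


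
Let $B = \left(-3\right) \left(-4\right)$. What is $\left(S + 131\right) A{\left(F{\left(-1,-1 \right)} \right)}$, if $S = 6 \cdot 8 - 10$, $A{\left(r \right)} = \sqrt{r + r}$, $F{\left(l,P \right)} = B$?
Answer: $338 \sqrt{6} \approx 827.93$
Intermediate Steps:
$B = 12$
$F{\left(l,P \right)} = 12$
$A{\left(r \right)} = \sqrt{2} \sqrt{r}$ ($A{\left(r \right)} = \sqrt{2 r} = \sqrt{2} \sqrt{r}$)
$S = 38$ ($S = 48 - 10 = 38$)
$\left(S + 131\right) A{\left(F{\left(-1,-1 \right)} \right)} = \left(38 + 131\right) \sqrt{2} \sqrt{12} = 169 \sqrt{2} \cdot 2 \sqrt{3} = 169 \cdot 2 \sqrt{6} = 338 \sqrt{6}$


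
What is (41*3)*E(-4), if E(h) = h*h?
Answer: 1968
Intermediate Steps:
E(h) = h²
(41*3)*E(-4) = (41*3)*(-4)² = 123*16 = 1968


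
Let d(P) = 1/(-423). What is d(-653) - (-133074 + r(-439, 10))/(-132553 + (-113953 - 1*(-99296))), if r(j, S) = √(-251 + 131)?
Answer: -9406252/10378305 + I*√30/73605 ≈ -0.90634 + 7.4414e-5*I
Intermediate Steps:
d(P) = -1/423
r(j, S) = 2*I*√30 (r(j, S) = √(-120) = 2*I*√30)
d(-653) - (-133074 + r(-439, 10))/(-132553 + (-113953 - 1*(-99296))) = -1/423 - (-133074 + 2*I*√30)/(-132553 + (-113953 - 1*(-99296))) = -1/423 - (-133074 + 2*I*√30)/(-132553 + (-113953 + 99296)) = -1/423 - (-133074 + 2*I*√30)/(-132553 - 14657) = -1/423 - (-133074 + 2*I*√30)/(-147210) = -1/423 - (-133074 + 2*I*√30)*(-1)/147210 = -1/423 - (22179/24535 - I*√30/73605) = -1/423 + (-22179/24535 + I*√30/73605) = -9406252/10378305 + I*√30/73605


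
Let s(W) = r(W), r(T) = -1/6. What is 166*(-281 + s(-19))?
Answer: -140021/3 ≈ -46674.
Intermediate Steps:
r(T) = -1/6 (r(T) = -1*1/6 = -1/6)
s(W) = -1/6
166*(-281 + s(-19)) = 166*(-281 - 1/6) = 166*(-1687/6) = -140021/3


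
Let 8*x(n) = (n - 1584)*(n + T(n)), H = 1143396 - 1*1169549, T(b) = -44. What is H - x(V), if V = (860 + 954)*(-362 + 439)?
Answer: -4820706705/2 ≈ -2.4104e+9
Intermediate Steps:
H = -26153 (H = 1143396 - 1169549 = -26153)
V = 139678 (V = 1814*77 = 139678)
x(n) = (-1584 + n)*(-44 + n)/8 (x(n) = ((n - 1584)*(n - 44))/8 = ((-1584 + n)*(-44 + n))/8 = (-1584 + n)*(-44 + n)/8)
H - x(V) = -26153 - (8712 - 407/2*139678 + (⅛)*139678²) = -26153 - (8712 - 28424473 + (⅛)*19509943684) = -26153 - (8712 - 28424473 + 4877485921/2) = -26153 - 1*4820654399/2 = -26153 - 4820654399/2 = -4820706705/2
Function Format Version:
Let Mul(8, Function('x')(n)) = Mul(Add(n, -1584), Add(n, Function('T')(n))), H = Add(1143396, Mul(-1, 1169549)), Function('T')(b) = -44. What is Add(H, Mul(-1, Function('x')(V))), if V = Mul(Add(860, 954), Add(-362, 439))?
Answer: Rational(-4820706705, 2) ≈ -2.4104e+9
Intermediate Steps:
H = -26153 (H = Add(1143396, -1169549) = -26153)
V = 139678 (V = Mul(1814, 77) = 139678)
Function('x')(n) = Mul(Rational(1, 8), Add(-1584, n), Add(-44, n)) (Function('x')(n) = Mul(Rational(1, 8), Mul(Add(n, -1584), Add(n, -44))) = Mul(Rational(1, 8), Mul(Add(-1584, n), Add(-44, n))) = Mul(Rational(1, 8), Add(-1584, n), Add(-44, n)))
Add(H, Mul(-1, Function('x')(V))) = Add(-26153, Mul(-1, Add(8712, Mul(Rational(-407, 2), 139678), Mul(Rational(1, 8), Pow(139678, 2))))) = Add(-26153, Mul(-1, Add(8712, -28424473, Mul(Rational(1, 8), 19509943684)))) = Add(-26153, Mul(-1, Add(8712, -28424473, Rational(4877485921, 2)))) = Add(-26153, Mul(-1, Rational(4820654399, 2))) = Add(-26153, Rational(-4820654399, 2)) = Rational(-4820706705, 2)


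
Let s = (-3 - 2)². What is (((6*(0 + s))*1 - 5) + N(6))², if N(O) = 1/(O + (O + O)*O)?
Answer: 127938721/6084 ≈ 21029.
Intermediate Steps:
s = 25 (s = (-5)² = 25)
N(O) = 1/(O + 2*O²) (N(O) = 1/(O + (2*O)*O) = 1/(O + 2*O²))
(((6*(0 + s))*1 - 5) + N(6))² = (((6*(0 + 25))*1 - 5) + 1/(6*(1 + 2*6)))² = (((6*25)*1 - 5) + 1/(6*(1 + 12)))² = ((150*1 - 5) + (⅙)/13)² = ((150 - 5) + (⅙)*(1/13))² = (145 + 1/78)² = (11311/78)² = 127938721/6084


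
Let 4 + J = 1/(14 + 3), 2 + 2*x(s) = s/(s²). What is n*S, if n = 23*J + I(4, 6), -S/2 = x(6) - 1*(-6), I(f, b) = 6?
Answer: 87779/102 ≈ 860.58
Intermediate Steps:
x(s) = -1 + 1/(2*s) (x(s) = -1 + (s/(s²))/2 = -1 + (s/s²)/2 = -1 + 1/(2*s))
J = -67/17 (J = -4 + 1/(14 + 3) = -4 + 1/17 = -67/17 ≈ -3.9412)
S = -61/6 (S = -2*((½ - 1*6)/6 - 1*(-6)) = -2*((½ - 6)/6 + 6) = -2*((⅙)*(-11/2) + 6) = -2*(-11/12 + 6) = -2*61/12 = -61/6 ≈ -10.167)
n = -1439/17 (n = 23*(-67/17) + 6 = -1541/17 + 6 = -1439/17 ≈ -84.647)
n*S = -1439/17*(-61/6) = 87779/102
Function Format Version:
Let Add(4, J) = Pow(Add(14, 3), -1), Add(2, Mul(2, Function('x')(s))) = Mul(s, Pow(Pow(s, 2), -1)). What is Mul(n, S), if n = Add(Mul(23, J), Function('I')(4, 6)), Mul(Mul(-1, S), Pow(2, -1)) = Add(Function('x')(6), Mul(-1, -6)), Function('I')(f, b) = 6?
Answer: Rational(87779, 102) ≈ 860.58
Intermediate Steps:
Function('x')(s) = Add(-1, Mul(Rational(1, 2), Pow(s, -1))) (Function('x')(s) = Add(-1, Mul(Rational(1, 2), Mul(s, Pow(Pow(s, 2), -1)))) = Add(-1, Mul(Rational(1, 2), Mul(s, Pow(s, -2)))) = Add(-1, Mul(Rational(1, 2), Pow(s, -1))))
J = Rational(-67, 17) (J = Add(-4, Pow(Add(14, 3), -1)) = Add(-4, Pow(17, -1)) = Add(-4, Rational(1, 17)) = Rational(-67, 17) ≈ -3.9412)
S = Rational(-61, 6) (S = Mul(-2, Add(Mul(Pow(6, -1), Add(Rational(1, 2), Mul(-1, 6))), Mul(-1, -6))) = Mul(-2, Add(Mul(Rational(1, 6), Add(Rational(1, 2), -6)), 6)) = Mul(-2, Add(Mul(Rational(1, 6), Rational(-11, 2)), 6)) = Mul(-2, Add(Rational(-11, 12), 6)) = Mul(-2, Rational(61, 12)) = Rational(-61, 6) ≈ -10.167)
n = Rational(-1439, 17) (n = Add(Mul(23, Rational(-67, 17)), 6) = Add(Rational(-1541, 17), 6) = Rational(-1439, 17) ≈ -84.647)
Mul(n, S) = Mul(Rational(-1439, 17), Rational(-61, 6)) = Rational(87779, 102)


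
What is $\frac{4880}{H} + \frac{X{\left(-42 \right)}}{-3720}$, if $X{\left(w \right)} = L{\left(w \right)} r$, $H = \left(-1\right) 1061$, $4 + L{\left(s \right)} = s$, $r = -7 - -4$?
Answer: $- \frac{3050003}{657820} \approx -4.6365$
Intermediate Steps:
$r = -3$ ($r = -7 + 4 = -3$)
$L{\left(s \right)} = -4 + s$
$H = -1061$
$X{\left(w \right)} = 12 - 3 w$ ($X{\left(w \right)} = \left(-4 + w\right) \left(-3\right) = 12 - 3 w$)
$\frac{4880}{H} + \frac{X{\left(-42 \right)}}{-3720} = \frac{4880}{-1061} + \frac{12 - -126}{-3720} = 4880 \left(- \frac{1}{1061}\right) + \left(12 + 126\right) \left(- \frac{1}{3720}\right) = - \frac{4880}{1061} + 138 \left(- \frac{1}{3720}\right) = - \frac{4880}{1061} - \frac{23}{620} = - \frac{3050003}{657820}$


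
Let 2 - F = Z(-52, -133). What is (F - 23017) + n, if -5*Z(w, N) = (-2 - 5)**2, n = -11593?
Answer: -172991/5 ≈ -34598.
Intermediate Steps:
Z(w, N) = -49/5 (Z(w, N) = -(-2 - 5)**2/5 = -1/5*(-7)**2 = -1/5*49 = -49/5)
F = 59/5 (F = 2 - 1*(-49/5) = 2 + 49/5 = 59/5 ≈ 11.800)
(F - 23017) + n = (59/5 - 23017) - 11593 = -115026/5 - 11593 = -172991/5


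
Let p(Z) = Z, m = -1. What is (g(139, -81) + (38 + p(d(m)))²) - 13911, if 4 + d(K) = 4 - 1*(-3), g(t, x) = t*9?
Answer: -10979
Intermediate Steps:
g(t, x) = 9*t
d(K) = 3 (d(K) = -4 + (4 - 1*(-3)) = -4 + (4 + 3) = -4 + 7 = 3)
(g(139, -81) + (38 + p(d(m)))²) - 13911 = (9*139 + (38 + 3)²) - 13911 = (1251 + 41²) - 13911 = (1251 + 1681) - 13911 = 2932 - 13911 = -10979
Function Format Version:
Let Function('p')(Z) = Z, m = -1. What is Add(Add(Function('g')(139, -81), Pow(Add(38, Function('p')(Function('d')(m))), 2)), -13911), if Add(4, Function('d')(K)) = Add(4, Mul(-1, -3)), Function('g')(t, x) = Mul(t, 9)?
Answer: -10979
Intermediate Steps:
Function('g')(t, x) = Mul(9, t)
Function('d')(K) = 3 (Function('d')(K) = Add(-4, Add(4, Mul(-1, -3))) = Add(-4, Add(4, 3)) = Add(-4, 7) = 3)
Add(Add(Function('g')(139, -81), Pow(Add(38, Function('p')(Function('d')(m))), 2)), -13911) = Add(Add(Mul(9, 139), Pow(Add(38, 3), 2)), -13911) = Add(Add(1251, Pow(41, 2)), -13911) = Add(Add(1251, 1681), -13911) = Add(2932, -13911) = -10979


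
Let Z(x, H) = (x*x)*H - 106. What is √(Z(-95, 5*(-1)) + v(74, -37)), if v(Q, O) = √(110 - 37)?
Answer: √(-45231 + √73) ≈ 212.66*I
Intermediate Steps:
Z(x, H) = -106 + H*x² (Z(x, H) = x²*H - 106 = H*x² - 106 = -106 + H*x²)
v(Q, O) = √73
√(Z(-95, 5*(-1)) + v(74, -37)) = √((-106 + (5*(-1))*(-95)²) + √73) = √((-106 - 5*9025) + √73) = √((-106 - 45125) + √73) = √(-45231 + √73)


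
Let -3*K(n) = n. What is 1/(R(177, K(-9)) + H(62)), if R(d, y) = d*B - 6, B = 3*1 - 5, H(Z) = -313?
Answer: -1/673 ≈ -0.0014859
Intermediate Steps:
K(n) = -n/3
B = -2 (B = 3 - 5 = -2)
R(d, y) = -6 - 2*d (R(d, y) = d*(-2) - 6 = -2*d - 6 = -6 - 2*d)
1/(R(177, K(-9)) + H(62)) = 1/((-6 - 2*177) - 313) = 1/((-6 - 354) - 313) = 1/(-360 - 313) = 1/(-673) = -1/673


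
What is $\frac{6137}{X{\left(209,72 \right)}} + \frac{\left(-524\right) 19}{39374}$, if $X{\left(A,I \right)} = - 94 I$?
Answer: $- \frac{154510223}{133241616} \approx -1.1596$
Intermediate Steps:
$\frac{6137}{X{\left(209,72 \right)}} + \frac{\left(-524\right) 19}{39374} = \frac{6137}{\left(-94\right) 72} + \frac{\left(-524\right) 19}{39374} = \frac{6137}{-6768} - \frac{4978}{19687} = 6137 \left(- \frac{1}{6768}\right) - \frac{4978}{19687} = - \frac{6137}{6768} - \frac{4978}{19687} = - \frac{154510223}{133241616}$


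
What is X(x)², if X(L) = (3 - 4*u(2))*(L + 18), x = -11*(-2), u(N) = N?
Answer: 40000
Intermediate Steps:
x = 22
X(L) = -90 - 5*L (X(L) = (3 - 4*2)*(L + 18) = (3 - 8)*(18 + L) = -5*(18 + L) = -90 - 5*L)
X(x)² = (-90 - 5*22)² = (-90 - 110)² = (-200)² = 40000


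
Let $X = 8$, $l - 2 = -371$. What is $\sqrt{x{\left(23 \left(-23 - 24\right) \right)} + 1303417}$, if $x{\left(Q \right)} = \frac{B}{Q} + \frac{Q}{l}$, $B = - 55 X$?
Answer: $\frac{\sqrt{23043375855013514}}{132963} \approx 1141.7$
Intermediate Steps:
$l = -369$ ($l = 2 - 371 = -369$)
$B = -440$ ($B = \left(-55\right) 8 = -440$)
$x{\left(Q \right)} = - \frac{440}{Q} - \frac{Q}{369}$ ($x{\left(Q \right)} = - \frac{440}{Q} + \frac{Q}{-369} = - \frac{440}{Q} + Q \left(- \frac{1}{369}\right) = - \frac{440}{Q} - \frac{Q}{369}$)
$\sqrt{x{\left(23 \left(-23 - 24\right) \right)} + 1303417} = \sqrt{\left(- \frac{440}{23 \left(-23 - 24\right)} - \frac{23 \left(-23 - 24\right)}{369}\right) + 1303417} = \sqrt{\left(- \frac{440}{23 \left(-47\right)} - \frac{23 \left(-47\right)}{369}\right) + 1303417} = \sqrt{\left(- \frac{440}{-1081} - - \frac{1081}{369}\right) + 1303417} = \sqrt{\left(\left(-440\right) \left(- \frac{1}{1081}\right) + \frac{1081}{369}\right) + 1303417} = \sqrt{\left(\frac{440}{1081} + \frac{1081}{369}\right) + 1303417} = \sqrt{\frac{1330921}{398889} + 1303417} = \sqrt{\frac{519920034634}{398889}} = \frac{\sqrt{23043375855013514}}{132963}$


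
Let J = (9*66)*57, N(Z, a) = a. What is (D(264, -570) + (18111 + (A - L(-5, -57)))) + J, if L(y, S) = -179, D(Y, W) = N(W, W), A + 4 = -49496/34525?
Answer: 1780542854/34525 ≈ 51573.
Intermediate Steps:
A = -187596/34525 (A = -4 - 49496/34525 = -187596/34525 ≈ -5.4336)
D(Y, W) = W
J = 33858 (J = 594*57 = 33858)
(D(264, -570) + (18111 + (A - L(-5, -57)))) + J = (-570 + (18111 + (-187596/34525 - 1*(-179)))) + 33858 = (-570 + (18111 + (-187596/34525 + 179))) + 33858 = (-570 + (18111 + 5992379/34525)) + 33858 = (-570 + 631274654/34525) + 33858 = 611595404/34525 + 33858 = 1780542854/34525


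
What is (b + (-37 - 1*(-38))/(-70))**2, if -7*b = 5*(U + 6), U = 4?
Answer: 251001/4900 ≈ 51.225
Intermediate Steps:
b = -50/7 (b = -5*(4 + 6)/7 = -5*10/7 = -1/7*50 = -50/7 ≈ -7.1429)
(b + (-37 - 1*(-38))/(-70))**2 = (-50/7 + (-37 - 1*(-38))/(-70))**2 = (-50/7 + (-37 + 38)*(-1/70))**2 = (-50/7 + 1*(-1/70))**2 = (-50/7 - 1/70)**2 = (-501/70)**2 = 251001/4900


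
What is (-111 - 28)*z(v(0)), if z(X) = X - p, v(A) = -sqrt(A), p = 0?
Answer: 0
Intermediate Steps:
z(X) = X (z(X) = X - 1*0 = X + 0 = X)
(-111 - 28)*z(v(0)) = (-111 - 28)*(-sqrt(0)) = -(-139)*0 = -139*0 = 0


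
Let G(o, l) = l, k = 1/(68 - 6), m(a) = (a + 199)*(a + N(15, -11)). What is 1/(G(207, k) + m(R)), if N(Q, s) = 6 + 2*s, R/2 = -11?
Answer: -62/417011 ≈ -0.00014868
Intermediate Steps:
R = -22 (R = 2*(-11) = -22)
m(a) = (-16 + a)*(199 + a) (m(a) = (a + 199)*(a + (6 + 2*(-11))) = (199 + a)*(a + (6 - 22)) = (199 + a)*(a - 16) = (199 + a)*(-16 + a) = (-16 + a)*(199 + a))
k = 1/62 ≈ 0.016129
1/(G(207, k) + m(R)) = 1/(1/62 + (-3184 + (-22)² + 183*(-22))) = 1/(1/62 + (-3184 + 484 - 4026)) = 1/(1/62 - 6726) = 1/(-417011/62) = -62/417011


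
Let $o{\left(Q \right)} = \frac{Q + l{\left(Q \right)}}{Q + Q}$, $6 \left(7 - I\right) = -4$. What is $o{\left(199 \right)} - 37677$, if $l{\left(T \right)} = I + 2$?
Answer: $- \frac{22492856}{597} \approx -37677.0$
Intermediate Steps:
$I = \frac{23}{3}$ ($I = 7 - - \frac{2}{3} = 7 + \frac{2}{3} = \frac{23}{3} \approx 7.6667$)
$l{\left(T \right)} = \frac{29}{3}$ ($l{\left(T \right)} = \frac{23}{3} + 2 = \frac{29}{3}$)
$o{\left(Q \right)} = \frac{\frac{29}{3} + Q}{2 Q}$ ($o{\left(Q \right)} = \frac{Q + \frac{29}{3}}{Q + Q} = \frac{\frac{29}{3} + Q}{2 Q}$)
$o{\left(199 \right)} - 37677 = \frac{29 + 3 \cdot 199}{6 \cdot 199} - 37677 = \frac{1}{6} \cdot \frac{1}{199} \left(29 + 597\right) - 37677 = \frac{1}{6} \cdot \frac{1}{199} \cdot 626 - 37677 = \frac{313}{597} - 37677 = - \frac{22492856}{597}$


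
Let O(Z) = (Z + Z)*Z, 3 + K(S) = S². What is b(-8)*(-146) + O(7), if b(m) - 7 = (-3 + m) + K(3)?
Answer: -194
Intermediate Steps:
K(S) = -3 + S²
O(Z) = 2*Z² (O(Z) = (2*Z)*Z = 2*Z²)
b(m) = 10 + m (b(m) = 7 + ((-3 + m) + (-3 + 3²)) = 7 + ((-3 + m) + (-3 + 9)) = 7 + ((-3 + m) + 6) = 7 + (3 + m) = 10 + m)
b(-8)*(-146) + O(7) = (10 - 8)*(-146) + 2*7² = 2*(-146) + 2*49 = -292 + 98 = -194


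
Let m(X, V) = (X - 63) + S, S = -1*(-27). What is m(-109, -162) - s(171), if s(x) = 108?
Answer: -253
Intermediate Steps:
S = 27
m(X, V) = -36 + X (m(X, V) = (X - 63) + 27 = (-63 + X) + 27 = -36 + X)
m(-109, -162) - s(171) = (-36 - 109) - 1*108 = -145 - 108 = -253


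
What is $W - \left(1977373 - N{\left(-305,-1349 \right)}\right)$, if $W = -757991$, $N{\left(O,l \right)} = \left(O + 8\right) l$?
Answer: $-2334711$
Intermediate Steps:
$N{\left(O,l \right)} = l \left(8 + O\right)$ ($N{\left(O,l \right)} = \left(8 + O\right) l = l \left(8 + O\right)$)
$W - \left(1977373 - N{\left(-305,-1349 \right)}\right) = -757991 - \left(1977373 - - 1349 \left(8 - 305\right)\right) = -757991 - \left(1977373 - \left(-1349\right) \left(-297\right)\right) = -757991 - \left(1977373 - 400653\right) = -757991 - 1576720 = -2334711$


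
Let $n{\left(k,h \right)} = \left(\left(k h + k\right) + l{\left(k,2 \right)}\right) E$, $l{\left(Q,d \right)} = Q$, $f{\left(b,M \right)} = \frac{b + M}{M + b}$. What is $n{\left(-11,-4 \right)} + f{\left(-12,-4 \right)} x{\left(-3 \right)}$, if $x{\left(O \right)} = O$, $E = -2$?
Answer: $-47$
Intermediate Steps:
$f{\left(b,M \right)} = 1$ ($f{\left(b,M \right)} = \frac{M + b}{M + b} = 1$)
$n{\left(k,h \right)} = - 4 k - 2 h k$ ($n{\left(k,h \right)} = \left(\left(k h + k\right) + k\right) \left(-2\right) = \left(\left(h k + k\right) + k\right) \left(-2\right) = \left(\left(k + h k\right) + k\right) \left(-2\right) = \left(2 k + h k\right) \left(-2\right) = - 4 k - 2 h k$)
$n{\left(-11,-4 \right)} + f{\left(-12,-4 \right)} x{\left(-3 \right)} = 2 \left(-11\right) \left(-2 - -4\right) + 1 \left(-3\right) = 2 \left(-11\right) \left(-2 + 4\right) - 3 = 2 \left(-11\right) 2 - 3 = -44 - 3 = -47$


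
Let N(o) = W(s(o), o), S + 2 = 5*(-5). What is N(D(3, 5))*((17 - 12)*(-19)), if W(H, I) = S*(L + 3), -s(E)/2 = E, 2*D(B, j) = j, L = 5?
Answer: 20520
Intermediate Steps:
D(B, j) = j/2
S = -27 (S = -2 + 5*(-5) = -2 - 25 = -27)
s(E) = -2*E
W(H, I) = -216 (W(H, I) = -27*(5 + 3) = -27*8 = -216)
N(o) = -216
N(D(3, 5))*((17 - 12)*(-19)) = -216*(17 - 12)*(-19) = -1080*(-19) = -216*(-95) = 20520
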